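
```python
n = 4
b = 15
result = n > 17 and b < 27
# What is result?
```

Trace:
`n = 4` → n = 4
`b = 15` → b = 15
`result = n > 17 and b < 27` → result = False
So result = False

Answer: False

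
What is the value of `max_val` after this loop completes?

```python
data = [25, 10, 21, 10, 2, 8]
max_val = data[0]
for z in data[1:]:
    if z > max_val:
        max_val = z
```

Maximum of [25, 10, 21, 10, 2, 8]
`max_val` takes the values: 25

Answer: 25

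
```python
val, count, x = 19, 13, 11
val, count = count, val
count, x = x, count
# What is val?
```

Trace:
`val, count, x = 19, 13, 11` → val = 19; count = 13; x = 11
`val, count = count, val` → val = 13; count = 19
`count, x = x, count` → count = 11; x = 19
So val = 13

Answer: 13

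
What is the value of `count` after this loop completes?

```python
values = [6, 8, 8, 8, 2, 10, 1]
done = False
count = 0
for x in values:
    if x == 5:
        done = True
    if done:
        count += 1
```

Count elements after first 5 in [6, 8, 8, 8, 2, 10, 1]
`count` takes the values: 0

Answer: 0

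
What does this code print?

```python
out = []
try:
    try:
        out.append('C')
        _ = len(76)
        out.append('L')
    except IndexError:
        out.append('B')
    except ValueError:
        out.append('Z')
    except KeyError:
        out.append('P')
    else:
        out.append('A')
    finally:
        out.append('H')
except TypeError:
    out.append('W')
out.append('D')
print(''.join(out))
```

Execution trace: 'C' (try body) → 'H' (finally) → 'W' (outer except TypeError) → 'D' (after the try/except). Output: CHWD

Answer: CHWD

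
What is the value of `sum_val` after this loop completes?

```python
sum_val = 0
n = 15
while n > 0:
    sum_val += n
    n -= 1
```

Sum 15 down to 1
`sum_val` takes the values: 0 → 15 → 29 → 42 → 54 → 65 → 75 → 84 → 92 → 99 → 105 → 110 → 114 → 117 → 119 → 120

Answer: 120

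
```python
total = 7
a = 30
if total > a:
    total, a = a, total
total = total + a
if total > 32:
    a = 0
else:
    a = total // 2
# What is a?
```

Trace:
`total = 7` → total = 7
`a = 30` → a = 30
`if total > a: ...` → total > a is False → no variable changes
`total = total + a` → total = 37
`if total > 32: ...` → total > 32 is True → a = 0
So a = 0

Answer: 0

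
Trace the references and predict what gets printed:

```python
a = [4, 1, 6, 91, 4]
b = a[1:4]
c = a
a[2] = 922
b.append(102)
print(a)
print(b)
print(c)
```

Key concept: slice vs alias.
Step by step:
`a = [4, 1, 6, 91, 4]` → a = [4, 1, 6, 91, 4]
`b = a[1:4]` → b = [1, 6, 91]
`c = a` → c = [4, 1, 6, 91, 4] (same object as a)
`a[2] = 922` → a = [4, 1, 922, 91, 4] (same object as c); c = [4, 1, 922, 91, 4] (same object as a)
`b.append(102)` → b = [1, 6, 91, 102]
`print(a)` → prints [4, 1, 922, 91, 4]
`print(b)` → prints [1, 6, 91, 102]
`print(c)` → prints [4, 1, 922, 91, 4]

Answer:
[4, 1, 922, 91, 4]
[1, 6, 91, 102]
[4, 1, 922, 91, 4]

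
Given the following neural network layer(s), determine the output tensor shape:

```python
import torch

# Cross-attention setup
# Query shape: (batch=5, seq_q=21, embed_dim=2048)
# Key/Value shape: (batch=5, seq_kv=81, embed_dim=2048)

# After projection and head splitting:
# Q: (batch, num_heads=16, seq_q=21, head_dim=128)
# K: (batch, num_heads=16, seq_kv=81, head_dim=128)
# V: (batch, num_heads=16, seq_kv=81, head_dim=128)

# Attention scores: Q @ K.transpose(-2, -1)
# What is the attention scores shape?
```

Input: (5, 21, 2048) -> Output: (5, 16, 21, 81)

Answer: (5, 16, 21, 81)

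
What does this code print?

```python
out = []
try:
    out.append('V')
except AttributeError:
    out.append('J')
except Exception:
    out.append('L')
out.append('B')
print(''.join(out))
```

Execution trace: 'V' (try body, no exception) → 'B' (after the try/except). Output: VB

Answer: VB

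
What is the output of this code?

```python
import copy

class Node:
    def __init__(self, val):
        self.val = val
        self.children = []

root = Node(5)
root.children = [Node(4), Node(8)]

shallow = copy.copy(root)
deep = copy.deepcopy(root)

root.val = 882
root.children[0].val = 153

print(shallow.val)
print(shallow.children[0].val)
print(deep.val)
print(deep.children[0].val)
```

Key concept: deep copy with custom objects.
Step by step:
`root = Node(5)` → root = Node(val=5, children=[])
`root.children = [Node(4), Node(8)]` → root = Node(val=5, children=[Node(val=4, children=[]), Node(val=8, children=[])])
`shallow = copy.copy(root)` → shallow = Node(val=5, children=[Node(val=4, children=[]), Node(val=8, children=[])])
`deep = copy.deepcopy(root)` → deep = Node(val=5, children=[Node(val=4, children=[]), Node(val=8, children=[])])
`root.val = 882` → root = Node(val=882, children=[Node(val=4, children=[]), Node(val=8, children=[])])
`root.children[0].val = 153` → root = Node(val=882, children=[Node(val=153, children=[]), Node(val=8, children=[])]); shallow = Node(val=5, children=[Node(val=153, children=[]), Node(val=8, children=[])])
`print(shallow.val)` → prints 5
`print(shallow.children[0].val)` → prints 153
`print(deep.val)` → prints 5
`print(deep.children[0].val)` → prints 4

Answer:
5
153
5
4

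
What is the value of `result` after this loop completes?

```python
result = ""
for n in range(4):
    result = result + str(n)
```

Concatenate digits 0 to 3
`result` takes the values: "" → "0" → "01" → "012" → "0123"

Answer: "0123"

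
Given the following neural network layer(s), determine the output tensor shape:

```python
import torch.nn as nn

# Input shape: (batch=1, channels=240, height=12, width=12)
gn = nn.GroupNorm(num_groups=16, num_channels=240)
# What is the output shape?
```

Input: (1, 240, 12, 12) -> Output: (1, 240, 12, 12)

Answer: (1, 240, 12, 12)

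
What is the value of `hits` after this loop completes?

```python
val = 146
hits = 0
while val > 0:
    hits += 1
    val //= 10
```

Count digits by repeated division by 10
`hits` takes the values: 0 → 1 → 2 → 3

Answer: 3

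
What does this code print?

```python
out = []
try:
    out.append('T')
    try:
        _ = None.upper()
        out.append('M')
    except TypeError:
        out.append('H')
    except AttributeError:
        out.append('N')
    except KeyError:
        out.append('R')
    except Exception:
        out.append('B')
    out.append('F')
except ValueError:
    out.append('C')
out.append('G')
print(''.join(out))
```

Execution trace: 'T' (try body) → 'N' (inner except AttributeError) → 'F' (try body, no exception) → 'G' (after the try/except). Output: TNFG

Answer: TNFG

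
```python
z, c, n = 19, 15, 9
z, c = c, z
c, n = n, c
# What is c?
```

Trace:
`z, c, n = 19, 15, 9` → z = 19; c = 15; n = 9
`z, c = c, z` → z = 15; c = 19
`c, n = n, c` → c = 9; n = 19
So c = 9

Answer: 9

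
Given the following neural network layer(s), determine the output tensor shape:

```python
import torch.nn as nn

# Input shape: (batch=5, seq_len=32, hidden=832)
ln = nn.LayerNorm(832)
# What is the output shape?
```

Input: (5, 32, 832) -> Output: (5, 32, 832)

Answer: (5, 32, 832)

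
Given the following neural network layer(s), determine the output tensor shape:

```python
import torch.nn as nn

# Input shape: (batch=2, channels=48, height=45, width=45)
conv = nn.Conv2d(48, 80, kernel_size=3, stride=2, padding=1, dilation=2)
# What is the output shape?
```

Input: (2, 48, 45, 45) -> Output: (2, 80, 22, 22)

Answer: (2, 80, 22, 22)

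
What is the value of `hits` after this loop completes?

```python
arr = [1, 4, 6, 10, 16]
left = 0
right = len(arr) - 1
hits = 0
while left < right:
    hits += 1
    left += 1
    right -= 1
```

Iterations until pointers meet (list length 5)
`hits` takes the values: 0 → 1 → 2

Answer: 2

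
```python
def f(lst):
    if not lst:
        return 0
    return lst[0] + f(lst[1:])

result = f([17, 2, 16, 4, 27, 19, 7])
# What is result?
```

17 + 2 + 16 + 4 + 27 + 19 + 7 + 0 = 92

Answer: 92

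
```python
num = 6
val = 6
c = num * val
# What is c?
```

Trace:
`num = 6` → num = 6
`val = 6` → val = 6
`c = num * val` → c = 36
So c = 36

Answer: 36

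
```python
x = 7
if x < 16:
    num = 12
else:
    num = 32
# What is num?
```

Trace:
`x = 7` → x = 7
`if x < 16: ...` → x < 16 is True → num = 12
So num = 12

Answer: 12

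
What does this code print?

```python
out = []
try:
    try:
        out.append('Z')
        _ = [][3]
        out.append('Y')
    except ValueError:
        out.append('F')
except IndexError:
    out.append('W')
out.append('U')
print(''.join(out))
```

Execution trace: 'Z' (try body) → 'W' (outer except IndexError) → 'U' (after the try/except). Output: ZWU

Answer: ZWU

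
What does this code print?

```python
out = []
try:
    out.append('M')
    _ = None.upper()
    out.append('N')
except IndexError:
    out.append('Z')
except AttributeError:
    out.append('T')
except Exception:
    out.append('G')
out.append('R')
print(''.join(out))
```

Execution trace: 'M' (try body) → 'T' (except AttributeError) → 'R' (after the try/except). Output: MTR

Answer: MTR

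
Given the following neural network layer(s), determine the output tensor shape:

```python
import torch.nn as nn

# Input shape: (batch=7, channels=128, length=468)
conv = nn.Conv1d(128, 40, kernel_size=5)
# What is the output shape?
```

Input: (7, 128, 468) -> Output: (7, 40, 464)

Answer: (7, 40, 464)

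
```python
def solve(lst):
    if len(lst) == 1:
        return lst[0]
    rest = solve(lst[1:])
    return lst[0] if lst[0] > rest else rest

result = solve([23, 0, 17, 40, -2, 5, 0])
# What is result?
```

Recursive max over [23, 0, 17, 40, -2, 5, 0] = 40

Answer: 40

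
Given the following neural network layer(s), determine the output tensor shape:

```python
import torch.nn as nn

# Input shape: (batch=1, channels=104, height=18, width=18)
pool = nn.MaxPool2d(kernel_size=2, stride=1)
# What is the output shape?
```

Input: (1, 104, 18, 18) -> Output: (1, 104, 17, 17)

Answer: (1, 104, 17, 17)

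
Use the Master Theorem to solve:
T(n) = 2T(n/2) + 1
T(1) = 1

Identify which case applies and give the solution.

a=2, b=2, f(n)=1. log_2(2) = 1. Since c=0 < 1, Case 1 applies: T(n) = Θ(n^log_b(a)) = O(n).

Answer: O(n) - Case 1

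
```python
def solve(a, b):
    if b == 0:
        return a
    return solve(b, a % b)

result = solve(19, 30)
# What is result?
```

solve(19, 30) -> solve(30, 19) -> solve(19, 11) -> solve(11, 8) -> solve(8, 3) -> solve(3, 2) -> solve(2, 1) -> solve(1, 0) -> 1

Answer: 1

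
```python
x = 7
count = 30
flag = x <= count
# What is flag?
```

Trace:
`x = 7` → x = 7
`count = 30` → count = 30
`flag = x <= count` → flag = True
So flag = True

Answer: True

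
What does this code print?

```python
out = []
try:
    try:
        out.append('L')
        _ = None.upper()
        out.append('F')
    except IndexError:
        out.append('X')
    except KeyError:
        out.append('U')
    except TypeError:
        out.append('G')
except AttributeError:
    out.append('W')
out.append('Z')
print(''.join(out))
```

Execution trace: 'L' (inner try body) → 'W' (outer except AttributeError) → 'Z' (after the try/except). Output: LWZ

Answer: LWZ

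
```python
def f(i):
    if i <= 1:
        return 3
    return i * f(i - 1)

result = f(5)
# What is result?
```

f(5) = 5 * 4 * 3 * 2 * 3 = 360

Answer: 360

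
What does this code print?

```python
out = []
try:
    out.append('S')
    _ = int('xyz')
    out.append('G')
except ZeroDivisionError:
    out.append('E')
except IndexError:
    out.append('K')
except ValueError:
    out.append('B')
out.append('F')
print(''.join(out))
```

Execution trace: 'S' (try body) → 'B' (except ValueError) → 'F' (after the try/except). Output: SBF

Answer: SBF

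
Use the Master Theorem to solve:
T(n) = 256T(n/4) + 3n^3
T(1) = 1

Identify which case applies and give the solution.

a=256, b=4, f(n)=3n^3. log_4(256) = 4. Since c=3 < 4, Case 1 applies: T(n) = Θ(n^log_b(a)) = O(n^4).

Answer: O(n^4) - Case 1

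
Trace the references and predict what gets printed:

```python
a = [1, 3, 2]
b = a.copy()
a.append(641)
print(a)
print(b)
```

Key concept: list.copy() creates independent copy.
Step by step:
`a = [1, 3, 2]` → a = [1, 3, 2]
`b = a.copy()` → b = [1, 3, 2]
`a.append(641)` → a = [1, 3, 2, 641]
`print(a)` → prints [1, 3, 2, 641]
`print(b)` → prints [1, 3, 2]

Answer:
[1, 3, 2, 641]
[1, 3, 2]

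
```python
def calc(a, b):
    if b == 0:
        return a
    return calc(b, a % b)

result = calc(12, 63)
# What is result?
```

calc(12, 63) -> calc(63, 12) -> calc(12, 3) -> calc(3, 0) -> 3

Answer: 3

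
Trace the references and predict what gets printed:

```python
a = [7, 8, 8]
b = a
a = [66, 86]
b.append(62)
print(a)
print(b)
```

Key concept: rebinding vs mutation: a is rebound to a new list, b still points at the original.
Step by step:
`a = [7, 8, 8]` → a = [7, 8, 8]
`b = a` → b = [7, 8, 8] (same object as a)
`a = [66, 86]` → a = [66, 86]
`b.append(62)` → b = [7, 8, 8, 62]
`print(a)` → prints [66, 86]
`print(b)` → prints [7, 8, 8, 62]

Answer:
[66, 86]
[7, 8, 8, 62]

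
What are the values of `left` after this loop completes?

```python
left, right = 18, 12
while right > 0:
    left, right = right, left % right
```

GCD of 18 and 12
`left` takes the values: 18 → 12 → 6

Answer: 6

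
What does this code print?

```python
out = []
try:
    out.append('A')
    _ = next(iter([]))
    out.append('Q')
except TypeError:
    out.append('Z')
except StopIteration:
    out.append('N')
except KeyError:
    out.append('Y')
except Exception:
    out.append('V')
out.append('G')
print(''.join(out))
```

Execution trace: 'A' (try body) → 'N' (except StopIteration) → 'G' (after the try/except). Output: ANG

Answer: ANG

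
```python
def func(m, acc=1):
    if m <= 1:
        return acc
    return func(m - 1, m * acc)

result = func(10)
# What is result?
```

Accumulator trace (n, acc): (10, 1) -> (9, 10) -> (8, 90) -> (7, 720) -> (6, 5040) -> (5, 30240) -> (4, 151200) -> (3, 604800) -> (2, 1814400) -> (1, 3628800) -> return 3628800

Answer: 3628800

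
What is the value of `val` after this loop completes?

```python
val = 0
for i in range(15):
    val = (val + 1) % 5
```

Increment mod 5, 15 times = 0
`val` takes the values: 0 → 1 → 2 → 3 → 4 → 0 → 1 → 2 → 3 → 4 → 0 → 1 → 2 → 3 → 4 → 0

Answer: 0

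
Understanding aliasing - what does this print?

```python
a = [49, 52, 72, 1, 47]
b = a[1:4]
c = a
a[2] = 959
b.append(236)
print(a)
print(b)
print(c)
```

Key concept: slice vs alias.
Step by step:
`a = [49, 52, 72, 1, 47]` → a = [49, 52, 72, 1, 47]
`b = a[1:4]` → b = [52, 72, 1]
`c = a` → c = [49, 52, 72, 1, 47] (same object as a)
`a[2] = 959` → a = [49, 52, 959, 1, 47] (same object as c); c = [49, 52, 959, 1, 47] (same object as a)
`b.append(236)` → b = [52, 72, 1, 236]
`print(a)` → prints [49, 52, 959, 1, 47]
`print(b)` → prints [52, 72, 1, 236]
`print(c)` → prints [49, 52, 959, 1, 47]

Answer:
[49, 52, 959, 1, 47]
[52, 72, 1, 236]
[49, 52, 959, 1, 47]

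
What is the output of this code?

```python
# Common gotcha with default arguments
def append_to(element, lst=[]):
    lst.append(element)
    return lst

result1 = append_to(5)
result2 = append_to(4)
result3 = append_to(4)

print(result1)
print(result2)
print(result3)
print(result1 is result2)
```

Key concept: mutable default argument gotcha.
Step by step:
`result1 = append_to(5)` → result1 = [5]
`result2 = append_to(4)` → result1 = [5, 4] (same object as result2); result2 = [5, 4] (same object as result1)
`result3 = append_to(4)` → result1 = [5, 4, 4] (same object as result2, result3); result2 = [5, 4, 4] (same object as result1, result3); result3 = [5, 4, 4] (same object as result1, result2)
`print(result1)` → prints [5, 4, 4]
`print(result2)` → prints [5, 4, 4]
`print(result3)` → prints [5, 4, 4]
`print(result1 is result2)` → prints True

Answer:
[5, 4, 4]
[5, 4, 4]
[5, 4, 4]
True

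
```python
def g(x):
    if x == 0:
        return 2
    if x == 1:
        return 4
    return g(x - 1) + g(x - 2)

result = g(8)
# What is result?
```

Build up from base cases: g(0)=2, g(1)=4, g(2)=6, g(3)=10, g(4)=16, g(5)=26, g(6)=42, ..., g(8)=110

Answer: 110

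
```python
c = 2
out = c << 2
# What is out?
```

Trace:
`c = 2` → c = 2
`out = c << 2` → out = 8
So out = 8

Answer: 8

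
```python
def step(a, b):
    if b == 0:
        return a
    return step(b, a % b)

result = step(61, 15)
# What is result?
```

step(61, 15) -> step(15, 1) -> step(1, 0) -> 1

Answer: 1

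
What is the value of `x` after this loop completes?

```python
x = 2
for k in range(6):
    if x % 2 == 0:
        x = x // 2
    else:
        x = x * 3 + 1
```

Collatz-style transformation from 2
`x` takes the values: 2 → 1 → 4 → 2 → 1 → 4 → 2

Answer: 2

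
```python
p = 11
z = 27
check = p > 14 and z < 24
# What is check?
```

Trace:
`p = 11` → p = 11
`z = 27` → z = 27
`check = p > 14 and z < 24` → check = False
So check = False

Answer: False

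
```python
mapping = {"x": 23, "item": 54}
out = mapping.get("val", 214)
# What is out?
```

Trace:
`mapping = {"x": 23, "item": 54}` → mapping = {'x': 23, 'item': 54}
`out = mapping.get("val", 214)` → out = 214
So out = 214

Answer: 214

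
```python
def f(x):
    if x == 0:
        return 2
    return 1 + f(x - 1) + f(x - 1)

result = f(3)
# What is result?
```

f(x) = 1 + 2·f(x-1), f(0)=2. Closed form: (2+1)·2^3 - 1 = 23.

Answer: 23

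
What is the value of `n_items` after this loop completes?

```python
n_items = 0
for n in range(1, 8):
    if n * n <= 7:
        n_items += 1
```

Count numbers where n² ≤ 7
`n_items` takes the values: 0 → 1 → 2

Answer: 2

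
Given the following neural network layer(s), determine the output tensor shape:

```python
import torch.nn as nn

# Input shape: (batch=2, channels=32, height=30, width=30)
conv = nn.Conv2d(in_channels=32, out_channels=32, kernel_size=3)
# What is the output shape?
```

Input: (2, 32, 30, 30) -> Output: (2, 32, 28, 28)

Answer: (2, 32, 28, 28)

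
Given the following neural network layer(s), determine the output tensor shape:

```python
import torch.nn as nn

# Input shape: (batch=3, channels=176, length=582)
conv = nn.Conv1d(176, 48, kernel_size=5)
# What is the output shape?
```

Input: (3, 176, 582) -> Output: (3, 48, 578)

Answer: (3, 48, 578)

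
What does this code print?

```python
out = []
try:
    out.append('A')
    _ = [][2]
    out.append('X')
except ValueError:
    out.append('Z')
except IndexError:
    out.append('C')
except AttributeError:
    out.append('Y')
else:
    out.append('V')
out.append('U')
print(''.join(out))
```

Execution trace: 'A' (try body) → 'C' (except IndexError) → 'U' (after the try/except). Output: ACU

Answer: ACU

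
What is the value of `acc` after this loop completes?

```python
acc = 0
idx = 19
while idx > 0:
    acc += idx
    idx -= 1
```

Sum 19 down to 1
`acc` takes the values: 0 → 19 → 37 → 54 → 70 → 85 → 99 → 112 → 124 → 135 → 145 → 154 → 162 → 169 → 175 → 180 → 184 → 187 → 189 → 190

Answer: 190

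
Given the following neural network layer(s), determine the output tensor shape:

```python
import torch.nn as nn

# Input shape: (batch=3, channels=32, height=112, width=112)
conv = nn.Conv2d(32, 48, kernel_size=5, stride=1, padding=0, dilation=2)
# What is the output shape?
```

Input: (3, 32, 112, 112) -> Output: (3, 48, 104, 104)

Answer: (3, 48, 104, 104)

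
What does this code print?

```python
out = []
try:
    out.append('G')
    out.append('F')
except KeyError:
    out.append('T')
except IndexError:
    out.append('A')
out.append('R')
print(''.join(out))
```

Execution trace: 'G' (try body) → 'F' (try body, no exception) → 'R' (after the try/except). Output: GFR

Answer: GFR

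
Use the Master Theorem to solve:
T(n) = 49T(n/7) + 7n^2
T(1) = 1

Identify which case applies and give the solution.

a=49, b=7, f(n)=7n^2. log_7(49) = 2. Since c=2 = 2, Case 2 applies: T(n) = Θ(n^log_b(a) · log n) = O(n^2 log n).

Answer: O(n^2 log n) - Case 2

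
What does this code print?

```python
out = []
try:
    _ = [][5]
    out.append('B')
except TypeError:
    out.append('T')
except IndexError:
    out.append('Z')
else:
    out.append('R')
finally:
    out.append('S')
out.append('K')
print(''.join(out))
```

Execution trace: 'Z' (except IndexError) → 'S' (finally) → 'K' (after the try/except). Output: ZSK

Answer: ZSK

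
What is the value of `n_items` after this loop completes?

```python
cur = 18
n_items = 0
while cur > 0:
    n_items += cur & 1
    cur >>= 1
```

Count set bits in 18 (binary: 0b10010)
`n_items` takes the values: 0 → 1 → 2

Answer: 2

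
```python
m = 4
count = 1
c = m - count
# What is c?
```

Trace:
`m = 4` → m = 4
`count = 1` → count = 1
`c = m - count` → c = 3
So c = 3

Answer: 3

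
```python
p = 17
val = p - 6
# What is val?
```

Trace:
`p = 17` → p = 17
`val = p - 6` → val = 11
So val = 11

Answer: 11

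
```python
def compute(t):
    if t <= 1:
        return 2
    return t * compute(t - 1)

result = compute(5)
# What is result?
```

compute(5) = 5 * 4 * 3 * 2 * 2 = 240

Answer: 240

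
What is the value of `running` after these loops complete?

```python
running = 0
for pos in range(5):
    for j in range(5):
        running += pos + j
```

Sum of all pos+j for pos,j in 5x5
`running` takes the values: 0 → 1 → 3 → 6 → 10 → 11 → 13 → 16 → 20 → 25 → 27 → 30 → 34 → 39 → 45 → 48 → 52 → 57 → 63 → 70 → 74 → 79 → 85 → 92 → 100

Answer: 100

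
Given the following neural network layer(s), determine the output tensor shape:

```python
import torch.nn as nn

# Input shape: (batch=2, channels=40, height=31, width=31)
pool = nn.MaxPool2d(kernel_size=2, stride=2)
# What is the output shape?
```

Input: (2, 40, 31, 31) -> Output: (2, 40, 15, 15)

Answer: (2, 40, 15, 15)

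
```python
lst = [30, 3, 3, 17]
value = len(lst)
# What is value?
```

Trace:
`lst = [30, 3, 3, 17]` → lst = [30, 3, 3, 17]
`value = len(lst)` → value = 4
So value = 4

Answer: 4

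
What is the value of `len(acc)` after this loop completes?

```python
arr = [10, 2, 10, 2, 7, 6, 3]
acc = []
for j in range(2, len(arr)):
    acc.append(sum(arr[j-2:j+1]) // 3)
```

Number of 3-element averages
`acc` takes the values: [] → [7] → [7, 4] → [7, 4, 6] → [7, 4, 6, 5] → [7, 4, 6, 5, 5]
So `len(acc)` = 5

Answer: 5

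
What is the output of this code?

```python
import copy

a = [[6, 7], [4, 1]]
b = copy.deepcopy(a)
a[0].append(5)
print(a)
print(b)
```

Key concept: deep copy is fully independent.
Step by step:
`a = [[6, 7], [4, 1]]` → a = [[6, 7], [4, 1]]
`b = copy.deepcopy(a)` → b = [[6, 7], [4, 1]]
`a[0].append(5)` → a = [[6, 7, 5], [4, 1]]
`print(a)` → prints [[6, 7, 5], [4, 1]]
`print(b)` → prints [[6, 7], [4, 1]]

Answer:
[[6, 7, 5], [4, 1]]
[[6, 7], [4, 1]]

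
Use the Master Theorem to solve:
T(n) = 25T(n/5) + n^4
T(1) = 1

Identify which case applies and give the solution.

a=25, b=5, f(n)=n^4. log_5(25) = 2. Since c=4 > 2 and the regularity condition holds (25(n/5)^4 = (25/5^4)n^4 with 25/5^4 < 1), Case 3 applies: T(n) = Θ(f(n)) = O(n^4).

Answer: O(n^4) - Case 3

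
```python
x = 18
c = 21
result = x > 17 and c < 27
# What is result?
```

Trace:
`x = 18` → x = 18
`c = 21` → c = 21
`result = x > 17 and c < 27` → result = True
So result = True

Answer: True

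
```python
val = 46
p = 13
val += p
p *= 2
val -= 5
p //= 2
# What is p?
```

Trace:
`val = 46` → val = 46
`p = 13` → p = 13
`val += p` → val = 59
`p *= 2` → p = 26
`val -= 5` → val = 54
`p //= 2` → p = 13
So p = 13

Answer: 13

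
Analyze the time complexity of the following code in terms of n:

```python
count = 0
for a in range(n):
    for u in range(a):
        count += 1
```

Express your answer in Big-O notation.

Each loop level contributes: n × n. Multiplying the contributions gives O(n^2).

Answer: O(n^2)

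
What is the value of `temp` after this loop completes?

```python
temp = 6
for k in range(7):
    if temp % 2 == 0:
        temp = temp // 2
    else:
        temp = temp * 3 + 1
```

Collatz-style transformation from 6
`temp` takes the values: 6 → 3 → 10 → 5 → 16 → 8 → 4 → 2

Answer: 2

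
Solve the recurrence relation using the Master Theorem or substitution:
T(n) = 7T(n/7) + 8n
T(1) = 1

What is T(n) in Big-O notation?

By Master Theorem: a=7, b=7, f(n)=8n. Since log_7(7) = 1 and f(n) = Θ(n^1), Case 2 applies. T(n) = O(n log n).

Answer: O(n log n)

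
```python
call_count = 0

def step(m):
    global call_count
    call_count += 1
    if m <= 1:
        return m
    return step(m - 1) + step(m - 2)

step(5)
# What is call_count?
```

Calls(m) = 1 + Calls(m-1) + Calls(m-2); Calls(0)=Calls(1)=1. For m=5 this gives 15.

Answer: 15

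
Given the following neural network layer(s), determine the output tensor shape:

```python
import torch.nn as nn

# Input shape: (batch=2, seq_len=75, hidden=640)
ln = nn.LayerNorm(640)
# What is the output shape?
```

Input: (2, 75, 640) -> Output: (2, 75, 640)

Answer: (2, 75, 640)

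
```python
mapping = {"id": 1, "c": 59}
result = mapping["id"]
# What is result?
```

Trace:
`mapping = {"id": 1, "c": 59}` → mapping = {'id': 1, 'c': 59}
`result = mapping["id"]` → result = 1
So result = 1

Answer: 1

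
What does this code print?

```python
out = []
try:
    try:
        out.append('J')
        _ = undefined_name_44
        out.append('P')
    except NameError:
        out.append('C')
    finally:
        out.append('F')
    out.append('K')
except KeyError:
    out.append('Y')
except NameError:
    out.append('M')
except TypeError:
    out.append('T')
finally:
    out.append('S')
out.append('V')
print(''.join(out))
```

Execution trace: 'J' (inner try body) → 'C' (inner except NameError) → 'F' (inner finally) → 'K' (try body, no exception) → 'S' (finally) → 'V' (after the try/except). Output: JCFKSV

Answer: JCFKSV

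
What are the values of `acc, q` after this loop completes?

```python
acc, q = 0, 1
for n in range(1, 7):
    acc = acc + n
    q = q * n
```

Sum and factorial of 1 to 6
`acc, q` takes the values: (0, 1) → (1, 1) → (3, 1) → (3, 2) → (6, 2) → (6, 6) → (10, 6) → (10, 24) → (15, 24) → (15, 120) → (21, 120) → (21, 720)

Answer: 21, 720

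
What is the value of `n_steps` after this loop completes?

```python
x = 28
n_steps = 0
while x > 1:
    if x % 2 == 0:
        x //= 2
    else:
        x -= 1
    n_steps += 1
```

Steps to reduce 28 to 1
`n_steps` takes the values: 0 → 1 → 2 → 3 → 4 → 5 → 6

Answer: 6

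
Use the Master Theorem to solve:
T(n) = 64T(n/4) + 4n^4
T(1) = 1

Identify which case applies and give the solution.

a=64, b=4, f(n)=4n^4. log_4(64) = 3. Since c=4 > 3 and the regularity condition holds (64(n/4)^4 = (64/4^4)n^4 with 64/4^4 < 1), Case 3 applies: T(n) = Θ(f(n)) = O(n^4).

Answer: O(n^4) - Case 3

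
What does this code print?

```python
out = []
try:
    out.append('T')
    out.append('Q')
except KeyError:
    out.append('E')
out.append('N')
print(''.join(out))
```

Execution trace: 'T' (try body) → 'Q' (try body, no exception) → 'N' (after the try/except). Output: TQN

Answer: TQN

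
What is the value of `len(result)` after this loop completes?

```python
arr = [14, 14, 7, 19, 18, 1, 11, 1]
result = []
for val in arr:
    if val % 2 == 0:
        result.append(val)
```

Count even numbers in [14, 14, 7, 19, 18, 1, 11, 1]
`result` takes the values: [] → [14] → [14, 14] → [14, 14, 18]
So `len(result)` = 3

Answer: 3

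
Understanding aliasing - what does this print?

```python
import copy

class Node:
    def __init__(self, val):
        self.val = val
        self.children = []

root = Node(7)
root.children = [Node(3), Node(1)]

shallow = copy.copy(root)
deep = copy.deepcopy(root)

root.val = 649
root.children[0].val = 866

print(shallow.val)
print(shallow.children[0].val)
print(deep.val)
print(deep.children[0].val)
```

Key concept: deep copy with custom objects.
Step by step:
`root = Node(7)` → root = Node(val=7, children=[])
`root.children = [Node(3), Node(1)]` → root = Node(val=7, children=[Node(val=3, children=[]), Node(val=1, children=[])])
`shallow = copy.copy(root)` → shallow = Node(val=7, children=[Node(val=3, children=[]), Node(val=1, children=[])])
`deep = copy.deepcopy(root)` → deep = Node(val=7, children=[Node(val=3, children=[]), Node(val=1, children=[])])
`root.val = 649` → root = Node(val=649, children=[Node(val=3, children=[]), Node(val=1, children=[])])
`root.children[0].val = 866` → root = Node(val=649, children=[Node(val=866, children=[]), Node(val=1, children=[])]); shallow = Node(val=7, children=[Node(val=866, children=[]), Node(val=1, children=[])])
`print(shallow.val)` → prints 7
`print(shallow.children[0].val)` → prints 866
`print(deep.val)` → prints 7
`print(deep.children[0].val)` → prints 3

Answer:
7
866
7
3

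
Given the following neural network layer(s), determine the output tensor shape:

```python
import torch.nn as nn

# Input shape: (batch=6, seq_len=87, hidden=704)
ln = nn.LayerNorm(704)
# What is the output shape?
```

Input: (6, 87, 704) -> Output: (6, 87, 704)

Answer: (6, 87, 704)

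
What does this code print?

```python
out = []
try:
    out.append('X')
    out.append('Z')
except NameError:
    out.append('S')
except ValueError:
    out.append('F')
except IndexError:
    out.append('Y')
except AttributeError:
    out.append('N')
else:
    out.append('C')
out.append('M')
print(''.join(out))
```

Execution trace: 'X' (try body) → 'Z' (try body, no exception) → 'C' (else) → 'M' (after the try/except). Output: XZCM

Answer: XZCM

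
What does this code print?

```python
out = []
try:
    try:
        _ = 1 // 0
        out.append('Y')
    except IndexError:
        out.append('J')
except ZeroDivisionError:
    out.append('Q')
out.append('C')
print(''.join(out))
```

Execution trace: 'Q' (outer except ZeroDivisionError) → 'C' (after the try/except). Output: QC

Answer: QC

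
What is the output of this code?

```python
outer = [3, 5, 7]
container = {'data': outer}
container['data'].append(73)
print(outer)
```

Key concept: dict holds reference to list.
Step by step:
`outer = [3, 5, 7]` → outer = [3, 5, 7]
`container = {'data': outer}` → container = {'data': [3, 5, 7]}
`container['data'].append(73)` → outer = [3, 5, 7, 73]; container = {'data': [3, 5, 7, 73]}
`print(outer)` → prints [3, 5, 7, 73]

Answer: [3, 5, 7, 73]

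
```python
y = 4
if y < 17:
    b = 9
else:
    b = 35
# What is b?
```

Trace:
`y = 4` → y = 4
`if y < 17: ...` → y < 17 is True → b = 9
So b = 9

Answer: 9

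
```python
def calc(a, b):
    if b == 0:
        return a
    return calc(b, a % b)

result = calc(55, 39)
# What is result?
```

calc(55, 39) -> calc(39, 16) -> calc(16, 7) -> calc(7, 2) -> calc(2, 1) -> calc(1, 0) -> 1

Answer: 1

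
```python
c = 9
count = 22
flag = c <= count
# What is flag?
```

Trace:
`c = 9` → c = 9
`count = 22` → count = 22
`flag = c <= count` → flag = True
So flag = True

Answer: True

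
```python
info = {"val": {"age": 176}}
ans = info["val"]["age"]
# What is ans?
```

Trace:
`info = {"val": {"age": 176}}` → info = {'val': {'age': 176}}
`ans = info["val"]["age"]` → ans = 176
So ans = 176

Answer: 176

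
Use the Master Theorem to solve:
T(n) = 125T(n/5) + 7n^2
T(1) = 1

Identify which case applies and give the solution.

a=125, b=5, f(n)=7n^2. log_5(125) = 3. Since c=2 < 3, Case 1 applies: T(n) = Θ(n^log_b(a)) = O(n^3).

Answer: O(n^3) - Case 1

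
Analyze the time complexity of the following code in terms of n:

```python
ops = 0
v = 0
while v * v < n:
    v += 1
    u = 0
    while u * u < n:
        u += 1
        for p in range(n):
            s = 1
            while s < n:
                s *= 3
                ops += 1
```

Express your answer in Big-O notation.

Each loop level contributes: √n × √n × n × log n. Multiplying the contributions gives O(n^2 log n).

Answer: O(n^2 log n)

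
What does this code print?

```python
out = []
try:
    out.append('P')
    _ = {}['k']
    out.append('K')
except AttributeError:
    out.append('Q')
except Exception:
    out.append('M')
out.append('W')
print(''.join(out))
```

Execution trace: 'P' (try body) → 'M' (except Exception) → 'W' (after the try/except). Output: PMW

Answer: PMW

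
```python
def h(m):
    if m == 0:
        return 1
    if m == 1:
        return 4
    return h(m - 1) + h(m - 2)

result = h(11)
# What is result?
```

Build up from base cases: h(0)=1, h(1)=4, h(2)=5, h(3)=9, h(4)=14, h(5)=23, h(6)=37, ..., h(11)=411

Answer: 411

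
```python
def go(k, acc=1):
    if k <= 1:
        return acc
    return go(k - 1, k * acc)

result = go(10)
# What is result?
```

Accumulator trace (n, acc): (10, 1) -> (9, 10) -> (8, 90) -> (7, 720) -> (6, 5040) -> (5, 30240) -> (4, 151200) -> (3, 604800) -> (2, 1814400) -> (1, 3628800) -> return 3628800

Answer: 3628800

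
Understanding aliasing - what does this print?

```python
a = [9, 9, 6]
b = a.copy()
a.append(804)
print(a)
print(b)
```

Key concept: list.copy() creates independent copy.
Step by step:
`a = [9, 9, 6]` → a = [9, 9, 6]
`b = a.copy()` → b = [9, 9, 6]
`a.append(804)` → a = [9, 9, 6, 804]
`print(a)` → prints [9, 9, 6, 804]
`print(b)` → prints [9, 9, 6]

Answer:
[9, 9, 6, 804]
[9, 9, 6]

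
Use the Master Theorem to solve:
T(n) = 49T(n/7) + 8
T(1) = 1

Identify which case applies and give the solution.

a=49, b=7, f(n)=8. log_7(49) = 2. Since c=0 < 2, Case 1 applies: T(n) = Θ(n^log_b(a)) = O(n^2).

Answer: O(n^2) - Case 1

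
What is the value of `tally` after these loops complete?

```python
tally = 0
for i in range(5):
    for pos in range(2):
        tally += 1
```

5 * 2 = 10
`tally` takes the values: 0 → 1 → 2 → 3 → 4 → 5 → 6 → 7 → 8 → 9 → 10

Answer: 10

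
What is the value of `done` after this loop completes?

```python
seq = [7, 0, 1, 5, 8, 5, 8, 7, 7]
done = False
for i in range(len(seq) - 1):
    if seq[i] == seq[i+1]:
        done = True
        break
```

Check consecutive duplicates in [7, 0, 1, 5, 8, 5, 8, 7, 7]
`done` takes the values: False → True

Answer: True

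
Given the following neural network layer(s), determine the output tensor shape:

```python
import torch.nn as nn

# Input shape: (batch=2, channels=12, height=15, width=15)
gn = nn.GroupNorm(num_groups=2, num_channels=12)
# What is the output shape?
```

Input: (2, 12, 15, 15) -> Output: (2, 12, 15, 15)

Answer: (2, 12, 15, 15)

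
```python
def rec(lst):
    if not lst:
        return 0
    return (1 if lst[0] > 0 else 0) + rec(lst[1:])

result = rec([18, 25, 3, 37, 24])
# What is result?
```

Count of positive elements in [18, 25, 3, 37, 24] = 5

Answer: 5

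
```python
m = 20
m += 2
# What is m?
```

Trace:
`m = 20` → m = 20
`m += 2` → m = 22
So m = 22

Answer: 22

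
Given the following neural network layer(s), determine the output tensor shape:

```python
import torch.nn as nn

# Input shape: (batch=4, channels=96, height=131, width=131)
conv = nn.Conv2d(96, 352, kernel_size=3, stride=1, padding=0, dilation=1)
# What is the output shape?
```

Input: (4, 96, 131, 131) -> Output: (4, 352, 129, 129)

Answer: (4, 352, 129, 129)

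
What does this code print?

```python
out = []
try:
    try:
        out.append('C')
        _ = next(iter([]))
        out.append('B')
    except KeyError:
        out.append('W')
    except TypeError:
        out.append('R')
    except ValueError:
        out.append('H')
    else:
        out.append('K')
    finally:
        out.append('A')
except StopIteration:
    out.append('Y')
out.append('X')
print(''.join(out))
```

Execution trace: 'C' (try body) → 'A' (finally) → 'Y' (outer except StopIteration) → 'X' (after the try/except). Output: CAYX

Answer: CAYX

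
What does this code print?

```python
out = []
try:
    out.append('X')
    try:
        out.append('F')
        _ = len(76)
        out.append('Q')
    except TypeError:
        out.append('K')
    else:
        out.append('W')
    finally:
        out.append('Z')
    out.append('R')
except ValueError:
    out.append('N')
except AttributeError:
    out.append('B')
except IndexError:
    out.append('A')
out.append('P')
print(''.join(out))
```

Execution trace: 'X' (try body) → 'F' (inner try body) → 'K' (inner except TypeError) → 'Z' (inner finally) → 'R' (try body, no exception) → 'P' (after the try/except). Output: XFKZRP

Answer: XFKZRP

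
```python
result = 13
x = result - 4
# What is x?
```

Trace:
`result = 13` → result = 13
`x = result - 4` → x = 9
So x = 9

Answer: 9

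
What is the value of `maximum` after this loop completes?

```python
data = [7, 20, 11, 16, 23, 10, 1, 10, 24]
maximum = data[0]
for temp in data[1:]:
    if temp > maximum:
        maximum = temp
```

Maximum of [7, 20, 11, 16, 23, 10, 1, 10, 24]
`maximum` takes the values: 7 → 20 → 23 → 24

Answer: 24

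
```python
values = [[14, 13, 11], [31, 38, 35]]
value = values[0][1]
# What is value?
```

Trace:
`values = [[14, 13, 11], [31, 38, 35]]` → values = [[14, 13, 11], [31, 38, 35]]
`value = values[0][1]` → value = 13
So value = 13

Answer: 13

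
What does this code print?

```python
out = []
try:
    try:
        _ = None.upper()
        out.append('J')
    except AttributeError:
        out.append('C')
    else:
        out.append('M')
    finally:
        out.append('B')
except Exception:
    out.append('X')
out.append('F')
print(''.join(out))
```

Execution trace: 'C' (inner except AttributeError) → 'B' (inner finally) → 'F' (after the try/except). Output: CBF

Answer: CBF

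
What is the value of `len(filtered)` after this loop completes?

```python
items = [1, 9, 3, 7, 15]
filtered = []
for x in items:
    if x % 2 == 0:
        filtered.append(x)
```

Count even numbers in [1, 9, 3, 7, 15]
`filtered` takes the values: []
So `len(filtered)` = 0

Answer: 0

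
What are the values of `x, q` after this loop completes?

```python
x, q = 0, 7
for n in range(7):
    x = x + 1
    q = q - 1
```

x goes 0→7, q goes 7→0
`x, q` takes the values: (0, 7) → (1, 7) → (1, 6) → (2, 6) → (2, 5) → (3, 5) → (3, 4) → (4, 4) → (4, 3) → (5, 3) → (5, 2) → (6, 2) → (6, 1) → (7, 1) → (7, 0)

Answer: 7, 0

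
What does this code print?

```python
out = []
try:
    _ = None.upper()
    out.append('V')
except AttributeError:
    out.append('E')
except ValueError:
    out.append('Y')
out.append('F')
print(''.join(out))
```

Execution trace: 'E' (except AttributeError) → 'F' (after the try/except). Output: EF

Answer: EF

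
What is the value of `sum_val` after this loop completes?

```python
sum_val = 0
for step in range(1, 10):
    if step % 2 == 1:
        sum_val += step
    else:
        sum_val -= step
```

Add odd, subtract even
`sum_val` takes the values: 0 → 1 → -1 → 2 → -2 → 3 → -3 → 4 → -4 → 5

Answer: 5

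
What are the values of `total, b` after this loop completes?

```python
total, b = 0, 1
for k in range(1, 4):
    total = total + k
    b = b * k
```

Sum and factorial of 1 to 3
`total, b` takes the values: (0, 1) → (1, 1) → (3, 1) → (3, 2) → (6, 2) → (6, 6)

Answer: 6, 6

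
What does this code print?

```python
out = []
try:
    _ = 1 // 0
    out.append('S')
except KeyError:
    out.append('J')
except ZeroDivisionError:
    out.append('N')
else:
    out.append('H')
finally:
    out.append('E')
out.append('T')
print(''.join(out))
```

Execution trace: 'N' (except ZeroDivisionError) → 'E' (finally) → 'T' (after the try/except). Output: NET

Answer: NET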